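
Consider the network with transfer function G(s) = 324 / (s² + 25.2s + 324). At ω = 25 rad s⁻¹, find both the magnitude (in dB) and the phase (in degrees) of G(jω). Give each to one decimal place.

|(j25)² + 25.2(j25) + 324| = |-301 + j630| = 698.2
|G(j25)| = 324 / 698.2 = 0.46404
20 log₁₀(0.46404) = -6.67 dB
∠[(j25)² + 25.2(j25) + 324] = ∠[-301 + j630] = 115.54°
∠G(j25) = −115.54° = -115.54°

|G| = -6.7 dB, ∠G = -115.5 deg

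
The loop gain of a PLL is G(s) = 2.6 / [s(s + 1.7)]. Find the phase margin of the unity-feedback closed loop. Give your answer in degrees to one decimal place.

54.0°

Gain crossover: |G(jω)| = 1 at ω ≈ 1.24 rad/s.
∠G(j1.24) = −90° − arctan(1.24/1.7) ≈ -126.04°
PM = 180° + (-126.04°) = 53.96°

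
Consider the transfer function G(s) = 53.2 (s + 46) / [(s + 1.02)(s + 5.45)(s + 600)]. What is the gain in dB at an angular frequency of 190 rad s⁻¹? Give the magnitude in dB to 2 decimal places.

-66.79 dB

|j190 + 46| = √(190² + 46²) = 195.5
|j190 + 1.02| = √(190² + 1.02²) = 190
|j190 + 5.45| = √(190² + 5.45²) = 190.1
|j190 + 600| = √(190² + 600²) = 629.4
|G(j190)| = 53.2 × 195.5 / (190 × 190.1 × 629.4) = 0.00045755
20 log₁₀(0.00045755) = -66.791 dB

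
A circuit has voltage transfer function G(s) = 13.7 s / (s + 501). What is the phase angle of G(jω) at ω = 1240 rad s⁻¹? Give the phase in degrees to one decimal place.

∠(j1240) = 90.00°
∠(j1240 + 501) = arctan(1240/501) = 68.00°
∠G(j1240) = 90.00° − 68.00° = 22.00°

22.0 deg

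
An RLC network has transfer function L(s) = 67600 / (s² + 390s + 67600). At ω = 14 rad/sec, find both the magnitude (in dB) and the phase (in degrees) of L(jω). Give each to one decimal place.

|L| = -0.0 dB, ∠L = -4.6°

|(j14)² + 390(j14) + 67600| = |67404 + j5460| = 6.762e+04
|L(j14)| = 67600 / 6.762e+04 = 0.99963
20 log₁₀(0.99963) = -0.00 dB
∠[(j14)² + 390(j14) + 67600] = ∠[67404 + j5460] = 4.63°
∠L(j14) = −4.63° = -4.63°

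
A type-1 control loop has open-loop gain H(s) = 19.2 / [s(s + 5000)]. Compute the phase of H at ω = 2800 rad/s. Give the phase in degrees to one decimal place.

∠(j2800 + 5000) = arctan(2800/5000) = 29.25°
∠(j2800) = 90.00°
∠H(j2800) = − (29.25° + 90.00°) = -119.25°

-119.2°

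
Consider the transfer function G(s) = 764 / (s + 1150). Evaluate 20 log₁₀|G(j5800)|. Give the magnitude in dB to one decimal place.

-17.8 dB

|j5800 + 1150| = √(5800² + 1150²) = 5913
|G(j5800)| = 764 / 5913 = 0.12921
20 log₁₀(0.12921) = -17.77 dB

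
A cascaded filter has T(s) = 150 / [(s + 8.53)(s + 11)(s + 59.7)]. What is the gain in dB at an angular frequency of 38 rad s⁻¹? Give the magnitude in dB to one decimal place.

-57.2 dB

|j38 + 8.53| = √(38² + 8.53²) = 38.95
|j38 + 11| = √(38² + 11²) = 39.56
|j38 + 59.7| = √(38² + 59.7²) = 70.77
|T(j38)| = 150 / (38.95 × 39.56 × 70.77) = 0.0013757
20 log₁₀(0.0013757) = -57.23 dB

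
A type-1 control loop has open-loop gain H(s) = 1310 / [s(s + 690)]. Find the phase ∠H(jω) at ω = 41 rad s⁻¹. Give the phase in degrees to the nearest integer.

-93°

∠(j41 + 690) = arctan(41/690) = 3.40°
∠(j41) = 90.00°
∠H(j41) = − (3.40° + 90.00°) = -93.40°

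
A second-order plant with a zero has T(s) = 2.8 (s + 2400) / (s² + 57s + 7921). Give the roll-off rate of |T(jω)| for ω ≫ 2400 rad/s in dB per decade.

With 1 zero and 2 poles, the high-frequency asymptotic slope is 20 × (1 − 2) = -20 dB/decade.

-20 dB/decade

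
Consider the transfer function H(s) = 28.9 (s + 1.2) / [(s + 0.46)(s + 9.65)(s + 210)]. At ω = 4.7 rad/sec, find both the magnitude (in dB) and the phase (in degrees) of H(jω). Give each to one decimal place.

|H| = -37.6 dB, ∠H = -36.0°

|j4.7 + 1.2| = √(4.7² + 1.2²) = 4.851
|j4.7 + 0.46| = √(4.7² + 0.46²) = 4.722
|j4.7 + 9.65| = √(4.7² + 9.65²) = 10.73
|j4.7 + 210| = √(4.7² + 210²) = 210.1
|H(j4.7)| = 28.9 × 4.851 / (4.722 × 10.73 × 210.1) = 0.013166
20 log₁₀(0.013166) = -37.61 dB
∠(j4.7 + 1.2) = arctan(4.7/1.2) = 75.68°
∠(j4.7 + 0.46) = arctan(4.7/0.46) = 84.41°
∠(j4.7 + 9.65) = arctan(4.7/9.65) = 25.97°
∠(j4.7 + 210) = arctan(4.7/210) = 1.28°
∠H(j4.7) = 75.68° − (84.41° + 25.97° + 1.28°) = -35.98°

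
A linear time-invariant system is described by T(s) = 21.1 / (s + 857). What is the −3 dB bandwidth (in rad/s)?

For a single-pole low-pass, the −3 dB point is at the pole: ω = 857 rad/s.

857 rad/s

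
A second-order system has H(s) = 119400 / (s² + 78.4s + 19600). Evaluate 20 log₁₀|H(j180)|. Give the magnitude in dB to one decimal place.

15.9 dB

|(j180)² + 78.4(j180) + 19600| = |-12800 + j14112| = 1.905e+04
|H(j180)| = 119400 / 1.905e+04 = 6.267
20 log₁₀(6.267) = 15.94 dB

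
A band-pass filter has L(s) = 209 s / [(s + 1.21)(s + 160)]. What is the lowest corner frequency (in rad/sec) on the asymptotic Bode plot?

1.21 rad/sec

Break frequencies occur at each pole and zero magnitude: 1.21 rad/sec, 160 rad/sec.
The lowest is 1.21 rad/sec.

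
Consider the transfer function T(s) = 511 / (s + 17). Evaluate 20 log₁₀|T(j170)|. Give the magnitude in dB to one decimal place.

9.5 dB

|j170 + 17| = √(170² + 17²) = 170.8
|T(j170)| = 511 / 170.8 = 2.991
20 log₁₀(2.991) = 9.52 dB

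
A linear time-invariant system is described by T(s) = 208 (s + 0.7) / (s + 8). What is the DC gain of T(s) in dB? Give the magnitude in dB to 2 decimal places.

25.20 dB

T(0) = 208 × 0.7 / 8 = 18.2
20 log₁₀(18.2) = 25.201 dB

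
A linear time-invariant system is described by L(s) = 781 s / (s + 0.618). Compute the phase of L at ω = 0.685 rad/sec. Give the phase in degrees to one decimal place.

42.1°

∠(j0.685) = 90.00°
∠(j0.685 + 0.618) = arctan(0.685/0.618) = 47.94°
∠L(j0.685) = 90.00° − 47.94° = 42.06°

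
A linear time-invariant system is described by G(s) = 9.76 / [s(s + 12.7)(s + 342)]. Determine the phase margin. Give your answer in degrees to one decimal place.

Gain crossover: |G(jω)| = 1 at ω ≈ 0.00225 rad/sec.
∠G(j0.00225) = −90° − arctan(0.00225/12.7) − arctan(0.00225/342) ≈ -90.01°
PM = 180° + (-90.01°) = 89.99°

90.0°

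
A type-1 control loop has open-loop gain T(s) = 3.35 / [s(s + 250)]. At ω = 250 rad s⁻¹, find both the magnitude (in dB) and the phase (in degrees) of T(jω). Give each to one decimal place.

|j250 + 250| = √(250² + 250²) = 353.6
|j250| = 250
|T(j250)| = 3.35 / (353.6 × 250) = 3.7901e-05
20 log₁₀(3.7901e-05) = -88.43 dB
∠(j250 + 250) = arctan(250/250) = 45.00°
∠(j250) = 90.00°
∠T(j250) = − (45.00° + 90.00°) = -135.00°

|T| = -88.4 dB, ∠T = -135.0°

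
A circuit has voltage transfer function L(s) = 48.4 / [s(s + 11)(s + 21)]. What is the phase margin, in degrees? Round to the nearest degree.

Gain crossover: |L(jω)| = 1 at ω ≈ 0.209 rad/s.
∠L(j0.209) = −90° − arctan(0.209/11) − arctan(0.209/21) ≈ -91.66°
PM = 180° + (-91.66°) = 88.34°

88 deg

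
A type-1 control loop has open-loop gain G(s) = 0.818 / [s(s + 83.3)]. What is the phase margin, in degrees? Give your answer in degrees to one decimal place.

90.0°

Gain crossover: |G(jω)| = 1 at ω ≈ 0.00982 rad/sec.
∠G(j0.00982) = −90° − arctan(0.00982/83.3) ≈ -90.01°
PM = 180° + (-90.01°) = 89.99°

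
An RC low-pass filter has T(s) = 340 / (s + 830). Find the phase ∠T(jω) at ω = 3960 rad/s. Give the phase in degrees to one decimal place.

-78.2°

∠(j3960 + 830) = arctan(3960/830) = 78.16°
∠T(j3960) = −78.16° = -78.16°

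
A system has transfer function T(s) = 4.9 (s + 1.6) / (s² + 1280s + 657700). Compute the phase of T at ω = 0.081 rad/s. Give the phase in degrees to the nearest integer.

3°

∠(j0.081 + 1.6) = arctan(0.081/1.6) = 2.90°
∠[(j0.081)² + 1280(j0.081) + 657700] = ∠[6.577e+05 + j103.68] = 0.01°
∠T(j0.081) = 2.90° − 0.01° = 2.89°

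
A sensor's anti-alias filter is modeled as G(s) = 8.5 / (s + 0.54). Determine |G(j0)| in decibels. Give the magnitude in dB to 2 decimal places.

G(0) = 8.5 / 0.54 = 15.741
20 log₁₀(15.741) = 23.941 dB

23.94 dB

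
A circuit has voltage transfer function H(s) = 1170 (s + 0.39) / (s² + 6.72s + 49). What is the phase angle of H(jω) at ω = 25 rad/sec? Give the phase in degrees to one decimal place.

∠(j25 + 0.39) = arctan(25/0.39) = 89.11°
∠[(j25)² + 6.72(j25) + 49] = ∠[-576 + j168] = 163.74°
∠H(j25) = 89.11° − 163.74° = -74.63°

-74.6°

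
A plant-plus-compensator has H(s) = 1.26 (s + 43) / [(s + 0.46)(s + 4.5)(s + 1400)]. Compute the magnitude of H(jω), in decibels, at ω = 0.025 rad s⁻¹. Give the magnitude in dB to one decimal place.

|j0.025 + 43| = √(0.025² + 43²) = 43
|j0.025 + 0.46| = √(0.025² + 0.46²) = 0.4607
|j0.025 + 4.5| = √(0.025² + 4.5²) = 4.5
|j0.025 + 1400| = √(0.025² + 1400²) = 1400
|H(j0.025)| = 1.26 × 43 / (0.4607 × 4.5 × 1400) = 0.018668
20 log₁₀(0.018668) = -34.58 dB

-34.6 dB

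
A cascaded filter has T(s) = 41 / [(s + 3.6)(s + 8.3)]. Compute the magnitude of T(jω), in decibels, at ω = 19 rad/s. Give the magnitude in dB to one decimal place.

|j19 + 3.6| = √(19² + 3.6²) = 19.34
|j19 + 8.3| = √(19² + 8.3²) = 20.73
|T(j19)| = 41 / (19.34 × 20.73) = 0.10226
20 log₁₀(0.10226) = -19.81 dB

-19.8 dB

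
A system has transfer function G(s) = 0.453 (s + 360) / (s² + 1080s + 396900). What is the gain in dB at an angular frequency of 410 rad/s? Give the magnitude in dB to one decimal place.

-66.1 dB

|j410 + 360| = √(410² + 360²) = 545.6
|(j410)² + 1080(j410) + 396900| = |2.288e+05 + j4.428e+05| = 4.984e+05
|G(j410)| = 0.453 × 545.6 / 4.984e+05 = 0.0004959
20 log₁₀(0.0004959) = -66.09 dB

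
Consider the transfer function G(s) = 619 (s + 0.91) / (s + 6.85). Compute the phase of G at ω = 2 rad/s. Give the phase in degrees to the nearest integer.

∠(j2 + 0.91) = arctan(2/0.91) = 65.53°
∠(j2 + 6.85) = arctan(2/6.85) = 16.28°
∠G(j2) = 65.53° − 16.28° = 49.26°

49°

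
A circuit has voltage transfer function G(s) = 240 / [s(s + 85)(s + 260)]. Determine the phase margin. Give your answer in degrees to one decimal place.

90.0°

Gain crossover: |G(jω)| = 1 at ω ≈ 0.0109 rad/s.
∠G(j0.0109) = −90° − arctan(0.0109/85) − arctan(0.0109/260) ≈ -90.01°
PM = 180° + (-90.01°) = 89.99°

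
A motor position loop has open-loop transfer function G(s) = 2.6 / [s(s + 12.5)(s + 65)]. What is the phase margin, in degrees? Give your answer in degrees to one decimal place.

Gain crossover: |G(jω)| = 1 at ω ≈ 0.0032 rad/sec.
∠G(j0.0032) = −90° − arctan(0.0032/12.5) − arctan(0.0032/65) ≈ -90.02°
PM = 180° + (-90.02°) = 89.98°

90.0°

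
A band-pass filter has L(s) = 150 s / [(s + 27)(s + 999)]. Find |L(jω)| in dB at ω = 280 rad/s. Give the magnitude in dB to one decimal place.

-16.8 dB

|j280| = 280
|j280 + 27| = √(280² + 27²) = 281.3
|j280 + 999| = √(280² + 999²) = 1037
|L(j280)| = 150 × 280 / (281.3 × 1037) = 0.14391
20 log₁₀(0.14391) = -16.84 dB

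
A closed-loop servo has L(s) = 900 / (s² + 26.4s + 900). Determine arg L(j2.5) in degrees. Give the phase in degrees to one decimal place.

-4.2°

∠[(j2.5)² + 26.4(j2.5) + 900] = ∠[893.75 + j66] = 4.22°
∠L(j2.5) = −4.22° = -4.22°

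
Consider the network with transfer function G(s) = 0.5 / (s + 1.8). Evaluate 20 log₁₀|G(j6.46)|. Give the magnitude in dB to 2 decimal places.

|j6.46 + 1.8| = √(6.46² + 1.8²) = 6.706
|G(j6.46)| = 0.5 / 6.706 = 0.074559
20 log₁₀(0.074559) = -22.550 dB

-22.55 dB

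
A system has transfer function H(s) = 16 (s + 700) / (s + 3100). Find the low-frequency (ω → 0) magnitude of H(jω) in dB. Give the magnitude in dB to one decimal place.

H(0) = 16 × 700 / 3100 = 3.6129
20 log₁₀(3.6129) = 11.16 dB

11.2 dB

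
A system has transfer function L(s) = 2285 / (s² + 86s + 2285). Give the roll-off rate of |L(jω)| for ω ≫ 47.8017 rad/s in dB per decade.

With 0 zeros and 2 poles, the high-frequency asymptotic slope is 20 × (0 − 2) = -40 dB/decade.

-40 dB/decade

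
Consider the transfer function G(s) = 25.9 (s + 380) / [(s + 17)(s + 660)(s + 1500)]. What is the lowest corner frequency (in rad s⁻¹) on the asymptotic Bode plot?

17 rad s⁻¹

Break frequencies occur at each pole and zero magnitude: 17 rad s⁻¹, 380 rad s⁻¹, 660 rad s⁻¹, 1500 rad s⁻¹.
The lowest is 17 rad s⁻¹.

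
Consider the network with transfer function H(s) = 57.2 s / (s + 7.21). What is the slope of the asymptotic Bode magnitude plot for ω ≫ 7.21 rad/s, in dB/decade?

0 dB/decade

With 1 zero and 1 pole, the high-frequency asymptotic slope is 20 × (1 − 1) = 0 dB/decade.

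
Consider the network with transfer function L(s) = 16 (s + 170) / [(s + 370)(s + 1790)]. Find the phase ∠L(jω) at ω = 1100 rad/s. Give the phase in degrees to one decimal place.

-21.8°

∠(j1100 + 170) = arctan(1100/170) = 81.21°
∠(j1100 + 370) = arctan(1100/370) = 71.41°
∠(j1100 + 1790) = arctan(1100/1790) = 31.57°
∠L(j1100) = 81.21° − (71.41° + 31.57°) = -21.77°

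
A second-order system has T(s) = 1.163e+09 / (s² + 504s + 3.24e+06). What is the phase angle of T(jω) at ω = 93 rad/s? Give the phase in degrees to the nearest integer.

-1°

∠[(j93)² + 504(j93) + 3.24e+06] = ∠[3.2314e+06 + j46872] = 0.83°
∠T(j93) = −0.83° = -0.83°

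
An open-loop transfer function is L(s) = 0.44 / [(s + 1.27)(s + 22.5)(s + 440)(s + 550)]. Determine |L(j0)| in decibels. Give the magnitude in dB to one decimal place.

L(0) = 0.44 / (1.27 × 22.5 × 440 × 550) = 6.3628e-08
20 log₁₀(6.3628e-08) = -143.93 dB

-143.9 dB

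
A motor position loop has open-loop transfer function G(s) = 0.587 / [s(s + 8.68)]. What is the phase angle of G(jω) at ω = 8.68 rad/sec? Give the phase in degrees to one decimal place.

-135.0 deg

∠(j8.68 + 8.68) = arctan(8.68/8.68) = 45.00°
∠(j8.68) = 90.00°
∠G(j8.68) = − (45.00° + 90.00°) = -135.00°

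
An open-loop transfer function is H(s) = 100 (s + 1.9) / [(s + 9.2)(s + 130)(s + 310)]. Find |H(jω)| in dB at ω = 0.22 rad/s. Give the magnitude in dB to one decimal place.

-65.8 dB

|j0.22 + 1.9| = √(0.22² + 1.9²) = 1.913
|j0.22 + 9.2| = √(0.22² + 9.2²) = 9.203
|j0.22 + 130| = √(0.22² + 130²) = 130
|j0.22 + 310| = √(0.22² + 310²) = 310
|H(j0.22)| = 100 × 1.913 / (9.203 × 130 × 310) = 0.00051574
20 log₁₀(0.00051574) = -65.75 dB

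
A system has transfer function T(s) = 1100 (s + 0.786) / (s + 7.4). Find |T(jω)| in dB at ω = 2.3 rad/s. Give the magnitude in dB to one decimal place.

50.8 dB

|j2.3 + 0.786| = √(2.3² + 0.786²) = 2.431
|j2.3 + 7.4| = √(2.3² + 7.4²) = 7.749
|T(j2.3)| = 1100 × 2.431 / 7.749 = 345.02
20 log₁₀(345.02) = 50.76 dB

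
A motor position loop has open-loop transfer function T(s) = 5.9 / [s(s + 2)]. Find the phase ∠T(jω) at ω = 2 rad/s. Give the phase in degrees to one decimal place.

∠(j2 + 2) = arctan(2/2) = 45.00°
∠(j2) = 90.00°
∠T(j2) = − (45.00° + 90.00°) = -135.00°

-135.0°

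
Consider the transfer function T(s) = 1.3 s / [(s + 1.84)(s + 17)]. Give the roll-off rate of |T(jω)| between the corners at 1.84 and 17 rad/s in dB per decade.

In this band the factors already past their corner are: 1 differentiator zero, pole at 1.84; net slope = 0 dB/decade.

0 dB/decade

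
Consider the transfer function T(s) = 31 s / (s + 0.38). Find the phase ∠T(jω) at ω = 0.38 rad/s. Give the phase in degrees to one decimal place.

45.0°

∠(j0.38) = 90.00°
∠(j0.38 + 0.38) = arctan(0.38/0.38) = 45.00°
∠T(j0.38) = 90.00° − 45.00° = 45.00°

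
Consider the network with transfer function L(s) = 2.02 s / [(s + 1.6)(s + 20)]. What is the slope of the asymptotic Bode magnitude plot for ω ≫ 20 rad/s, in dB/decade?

-20 dB/decade

With 1 zero and 2 poles, the high-frequency asymptotic slope is 20 × (1 − 2) = -20 dB/decade.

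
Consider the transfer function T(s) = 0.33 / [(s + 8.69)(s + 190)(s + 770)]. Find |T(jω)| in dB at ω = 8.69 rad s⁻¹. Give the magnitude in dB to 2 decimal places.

-134.73 dB

|j8.69 + 8.69| = √(8.69² + 8.69²) = 12.29
|j8.69 + 190| = √(8.69² + 190²) = 190.2
|j8.69 + 770| = √(8.69² + 770²) = 770
|T(j8.69)| = 0.33 / (12.29 × 190.2 × 770) = 1.8334e-07
20 log₁₀(1.8334e-07) = -134.735 dB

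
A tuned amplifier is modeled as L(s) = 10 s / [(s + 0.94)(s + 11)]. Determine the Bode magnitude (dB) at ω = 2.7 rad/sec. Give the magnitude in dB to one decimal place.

|j2.7| = 2.7
|j2.7 + 0.94| = √(2.7² + 0.94²) = 2.859
|j2.7 + 11| = √(2.7² + 11²) = 11.33
|L(j2.7)| = 10 × 2.7 / (2.859 × 11.33) = 0.8338
20 log₁₀(0.8338) = -1.58 dB

-1.6 dB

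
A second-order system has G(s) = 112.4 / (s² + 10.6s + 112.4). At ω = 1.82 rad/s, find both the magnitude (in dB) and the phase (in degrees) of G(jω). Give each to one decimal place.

|(j1.82)² + 10.6(j1.82) + 112.4| = |109.09 + j19.292| = 110.8
|G(j1.82)| = 112.4 / 110.8 = 1.0146
20 log₁₀(1.0146) = 0.13 dB
∠[(j1.82)² + 10.6(j1.82) + 112.4] = ∠[109.09 + j19.292] = 10.03°
∠G(j1.82) = −10.03° = -10.03°

|G| = 0.1 dB, ∠G = -10.0°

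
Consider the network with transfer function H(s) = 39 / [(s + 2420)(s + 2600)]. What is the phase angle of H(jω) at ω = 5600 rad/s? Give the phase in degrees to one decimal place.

∠(j5600 + 2420) = arctan(5600/2420) = 66.63°
∠(j5600 + 2600) = arctan(5600/2600) = 65.10°
∠H(j5600) = − (66.63° + 65.10°) = -131.72°

-131.7 deg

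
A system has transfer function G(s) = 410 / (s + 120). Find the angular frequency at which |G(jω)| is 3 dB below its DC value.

For a single-pole low-pass, the −3 dB point is at the pole: ω = 120 rad/sec.

120 rad/sec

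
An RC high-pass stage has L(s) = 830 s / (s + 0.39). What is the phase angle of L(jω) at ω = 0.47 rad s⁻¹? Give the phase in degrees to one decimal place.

39.7°

∠(j0.47) = 90.00°
∠(j0.47 + 0.39) = arctan(0.47/0.39) = 50.31°
∠L(j0.47) = 90.00° − 50.31° = 39.69°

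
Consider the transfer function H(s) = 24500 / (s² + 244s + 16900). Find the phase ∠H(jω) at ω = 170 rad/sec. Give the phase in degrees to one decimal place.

∠[(j170)² + 244(j170) + 16900] = ∠[-12000 + j41480] = 106.13°
∠H(j170) = −106.13° = -106.13°

-106.1°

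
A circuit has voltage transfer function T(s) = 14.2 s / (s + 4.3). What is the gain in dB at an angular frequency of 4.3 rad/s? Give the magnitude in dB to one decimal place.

|j4.3| = 4.3
|j4.3 + 4.3| = √(4.3² + 4.3²) = 6.081
|T(j4.3)| = 14.2 × 4.3 / 6.081 = 10.041
20 log₁₀(10.041) = 20.04 dB

20.0 dB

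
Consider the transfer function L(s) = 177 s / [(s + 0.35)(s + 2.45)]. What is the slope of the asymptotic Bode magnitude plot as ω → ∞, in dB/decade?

With 1 zero and 2 poles, the high-frequency asymptotic slope is 20 × (1 − 2) = -20 dB/decade.

-20 dB/decade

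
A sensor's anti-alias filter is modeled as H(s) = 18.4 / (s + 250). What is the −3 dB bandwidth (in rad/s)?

For a single-pole low-pass, the −3 dB point is at the pole: ω = 250 rad/s.

250 rad/s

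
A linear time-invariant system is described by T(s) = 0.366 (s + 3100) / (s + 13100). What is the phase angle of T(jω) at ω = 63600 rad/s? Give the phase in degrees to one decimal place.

8.8°

∠(j63600 + 3100) = arctan(63600/3100) = 87.21°
∠(j63600 + 13100) = arctan(63600/13100) = 78.36°
∠T(j63600) = 87.21° − 78.36° = 8.85°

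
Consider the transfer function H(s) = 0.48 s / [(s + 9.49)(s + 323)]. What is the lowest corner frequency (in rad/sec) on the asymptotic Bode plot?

Break frequencies occur at each pole and zero magnitude: 9.49 rad/sec, 323 rad/sec.
The lowest is 9.49 rad/sec.

9.49 rad/sec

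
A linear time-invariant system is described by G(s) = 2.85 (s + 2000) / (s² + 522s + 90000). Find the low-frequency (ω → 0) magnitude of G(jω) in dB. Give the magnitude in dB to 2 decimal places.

G(0) = 2.85 × 2000 / 90000 = 0.063333
20 log₁₀(0.063333) = -23.967 dB

-23.97 dB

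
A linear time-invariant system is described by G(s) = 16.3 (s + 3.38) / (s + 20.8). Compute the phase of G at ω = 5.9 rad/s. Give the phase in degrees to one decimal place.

44.4 deg

∠(j5.9 + 3.38) = arctan(5.9/3.38) = 60.19°
∠(j5.9 + 20.8) = arctan(5.9/20.8) = 15.84°
∠G(j5.9) = 60.19° − 15.84° = 44.36°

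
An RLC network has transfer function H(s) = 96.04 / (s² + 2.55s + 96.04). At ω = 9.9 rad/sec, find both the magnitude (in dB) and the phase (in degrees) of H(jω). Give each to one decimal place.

|(j9.9)² + 2.55(j9.9) + 96.04| = |-1.97 + j25.245| = 25.32
|H(j9.9)| = 96.04 / 25.32 = 3.7928
20 log₁₀(3.7928) = 11.58 dB
∠[(j9.9)² + 2.55(j9.9) + 96.04] = ∠[-1.97 + j25.245] = 94.46°
∠H(j9.9) = −94.46° = -94.46°

|H| = 11.6 dB, ∠H = -94.5°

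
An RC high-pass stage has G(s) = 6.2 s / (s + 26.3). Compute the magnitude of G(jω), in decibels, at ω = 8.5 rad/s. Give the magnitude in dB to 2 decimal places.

5.61 dB

|j8.5| = 8.5
|j8.5 + 26.3| = √(8.5² + 26.3²) = 27.64
|G(j8.5)| = 6.2 × 8.5 / 27.64 = 1.9067
20 log₁₀(1.9067) = 5.606 dB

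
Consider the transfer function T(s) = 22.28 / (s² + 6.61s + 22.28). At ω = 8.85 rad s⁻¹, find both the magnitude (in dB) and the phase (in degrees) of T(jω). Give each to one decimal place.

|(j8.85)² + 6.61(j8.85) + 22.28| = |-56.042 + j58.498| = 81.01
|T(j8.85)| = 22.28 / 81.01 = 0.27502
20 log₁₀(0.27502) = -11.21 dB
∠[(j8.85)² + 6.61(j8.85) + 22.28] = ∠[-56.042 + j58.498] = 133.77°
∠T(j8.85) = −133.77° = -133.77°

|T| = -11.2 dB, ∠T = -133.8°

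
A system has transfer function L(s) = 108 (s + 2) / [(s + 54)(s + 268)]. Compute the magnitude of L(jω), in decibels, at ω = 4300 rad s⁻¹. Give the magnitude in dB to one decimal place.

|j4300 + 2| = √(4300² + 2²) = 4300
|j4300 + 54| = √(4300² + 54²) = 4300
|j4300 + 268| = √(4300² + 268²) = 4308
|L(j4300)| = 108 × 4300 / (4300 × 4308) = 0.025066
20 log₁₀(0.025066) = -32.02 dB

-32.0 dB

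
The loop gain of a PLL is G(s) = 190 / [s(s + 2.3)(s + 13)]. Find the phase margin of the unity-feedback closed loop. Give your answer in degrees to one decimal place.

Gain crossover: |G(jω)| = 1 at ω ≈ 3.43 rad/s.
∠G(j3.43) = −90° − arctan(3.43/2.3) − arctan(3.43/13) ≈ -160.88°
PM = 180° + (-160.88°) = 19.12°

19.1°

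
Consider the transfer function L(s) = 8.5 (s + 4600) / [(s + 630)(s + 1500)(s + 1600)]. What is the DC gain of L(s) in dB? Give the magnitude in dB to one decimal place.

-91.7 dB

L(0) = 8.5 × 4600 / (630 × 1500 × 1600) = 2.586e-05
20 log₁₀(2.586e-05) = -91.75 dB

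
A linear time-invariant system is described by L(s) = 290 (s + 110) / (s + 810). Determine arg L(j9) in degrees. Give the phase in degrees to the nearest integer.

∠(j9 + 110) = arctan(9/110) = 4.68°
∠(j9 + 810) = arctan(9/810) = 0.64°
∠L(j9) = 4.68° − 0.64° = 4.04°

4°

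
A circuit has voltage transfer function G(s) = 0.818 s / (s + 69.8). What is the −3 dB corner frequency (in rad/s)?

For a single-pole high-pass, the −3 dB point is at the pole: ω = 69.8 rad/s.

69.8 rad/s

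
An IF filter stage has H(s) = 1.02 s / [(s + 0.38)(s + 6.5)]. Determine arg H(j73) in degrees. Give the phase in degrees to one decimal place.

-84.6°

∠(j73) = 90.00°
∠(j73 + 0.38) = arctan(73/0.38) = 89.70°
∠(j73 + 6.5) = arctan(73/6.5) = 84.91°
∠H(j73) = 90.00° − (89.70° + 84.91°) = -84.61°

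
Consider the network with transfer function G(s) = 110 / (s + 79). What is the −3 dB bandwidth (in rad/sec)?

For a single-pole low-pass, the −3 dB point is at the pole: ω = 79 rad/sec.

79 rad/sec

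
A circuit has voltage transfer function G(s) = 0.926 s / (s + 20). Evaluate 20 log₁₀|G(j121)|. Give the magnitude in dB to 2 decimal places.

-0.78 dB

|j121| = 121
|j121 + 20| = √(121² + 20²) = 122.6
|G(j121)| = 0.926 × 121 / 122.6 = 0.9136
20 log₁₀(0.9136) = -0.785 dB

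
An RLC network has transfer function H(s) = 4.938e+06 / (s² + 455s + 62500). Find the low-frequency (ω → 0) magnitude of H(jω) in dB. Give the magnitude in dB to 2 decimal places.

H(0) = 4.938e+06 / 62500 = 79.008
20 log₁₀(79.008) = 37.953 dB

37.95 dB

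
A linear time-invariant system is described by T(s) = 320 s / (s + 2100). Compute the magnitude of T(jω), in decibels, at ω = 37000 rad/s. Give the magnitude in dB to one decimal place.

|j37000| = 3.7e+04
|j37000 + 2100| = √(37000² + 2100²) = 3.706e+04
|T(j37000)| = 320 × 3.7e+04 / 3.706e+04 = 319.49
20 log₁₀(319.49) = 50.09 dB

50.1 dB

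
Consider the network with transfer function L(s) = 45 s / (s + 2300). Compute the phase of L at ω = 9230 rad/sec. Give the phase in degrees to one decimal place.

14.0°

∠(j9230) = 90.00°
∠(j9230 + 2300) = arctan(9230/2300) = 76.01°
∠L(j9230) = 90.00° − 76.01° = 13.99°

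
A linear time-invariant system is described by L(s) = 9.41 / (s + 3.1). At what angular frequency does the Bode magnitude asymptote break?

3.1 rad/s

The single real pole at s = −3.1 gives a corner at ω = 3.1 rad/s.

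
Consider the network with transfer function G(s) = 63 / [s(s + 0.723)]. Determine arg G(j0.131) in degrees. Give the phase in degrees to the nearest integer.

∠(j0.131 + 0.723) = arctan(0.131/0.723) = 10.27°
∠(j0.131) = 90.00°
∠G(j0.131) = − (10.27° + 90.00°) = -100.27°

-100°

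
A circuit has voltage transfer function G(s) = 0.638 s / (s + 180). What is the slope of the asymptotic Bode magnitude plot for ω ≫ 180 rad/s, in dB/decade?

0 dB/decade

With 1 zero and 1 pole, the high-frequency asymptotic slope is 20 × (1 − 1) = 0 dB/decade.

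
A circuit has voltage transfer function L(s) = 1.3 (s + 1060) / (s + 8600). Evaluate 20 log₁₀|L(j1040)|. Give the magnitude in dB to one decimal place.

-13.0 dB

|j1040 + 1060| = √(1040² + 1060²) = 1485
|j1040 + 8600| = √(1040² + 8600²) = 8663
|L(j1040)| = 1.3 × 1485 / 8663 = 0.22285
20 log₁₀(0.22285) = -13.04 dB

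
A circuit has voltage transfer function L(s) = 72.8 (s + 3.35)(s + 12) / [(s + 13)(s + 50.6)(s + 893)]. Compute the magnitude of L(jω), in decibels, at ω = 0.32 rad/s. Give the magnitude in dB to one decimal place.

-46.0 dB

|j0.32 + 3.35| = √(0.32² + 3.35²) = 3.365
|j0.32 + 12| = √(0.32² + 12²) = 12
|j0.32 + 13| = √(0.32² + 13²) = 13
|j0.32 + 50.6| = √(0.32² + 50.6²) = 50.6
|j0.32 + 893| = √(0.32² + 893²) = 893
|L(j0.32)| = 72.8 × 3.365 × 12 / (13 × 50.6 × 893) = 0.0050049
20 log₁₀(0.0050049) = -46.01 dB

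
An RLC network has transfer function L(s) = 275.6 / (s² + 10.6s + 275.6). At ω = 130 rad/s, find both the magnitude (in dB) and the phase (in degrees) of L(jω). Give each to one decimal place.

|L| = -35.6 dB, ∠L = -175.3 deg

|(j130)² + 10.6(j130) + 275.6| = |-16624 + j1378| = 1.668e+04
|L(j130)| = 275.6 / 1.668e+04 = 0.016521
20 log₁₀(0.016521) = -35.64 dB
∠[(j130)² + 10.6(j130) + 275.6] = ∠[-16624 + j1378] = 175.26°
∠L(j130) = −175.26° = -175.26°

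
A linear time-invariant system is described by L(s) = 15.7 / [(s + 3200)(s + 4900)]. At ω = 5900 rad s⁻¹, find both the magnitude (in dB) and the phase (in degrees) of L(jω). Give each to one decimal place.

|j5900 + 3200| = √(5900² + 3200²) = 6712
|j5900 + 4900| = √(5900² + 4900²) = 7669
|L(j5900)| = 15.7 / (6712 × 7669) = 3.0499e-07
20 log₁₀(3.0499e-07) = -130.31 dB
∠(j5900 + 3200) = arctan(5900/3200) = 61.53°
∠(j5900 + 4900) = arctan(5900/4900) = 50.29°
∠L(j5900) = − (61.53° + 50.29°) = -111.82°

|L| = -130.3 dB, ∠L = -111.8°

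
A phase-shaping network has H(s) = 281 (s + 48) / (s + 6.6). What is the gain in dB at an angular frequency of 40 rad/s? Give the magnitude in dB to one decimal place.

52.7 dB

|j40 + 48| = √(40² + 48²) = 62.48
|j40 + 6.6| = √(40² + 6.6²) = 40.54
|H(j40)| = 281 × 62.48 / 40.54 = 433.08
20 log₁₀(433.08) = 52.73 dB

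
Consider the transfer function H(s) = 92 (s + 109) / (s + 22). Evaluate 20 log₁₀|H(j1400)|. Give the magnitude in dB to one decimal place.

39.3 dB

|j1400 + 109| = √(1400² + 109²) = 1404
|j1400 + 22| = √(1400² + 22²) = 1400
|H(j1400)| = 92 × 1404 / 1400 = 92.267
20 log₁₀(92.267) = 39.30 dB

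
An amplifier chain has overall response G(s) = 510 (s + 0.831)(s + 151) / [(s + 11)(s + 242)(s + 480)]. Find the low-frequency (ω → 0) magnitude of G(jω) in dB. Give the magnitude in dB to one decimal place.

-26.0 dB

G(0) = 510 × 0.831 × 151 / (11 × 242 × 480) = 0.050084
20 log₁₀(0.050084) = -26.01 dB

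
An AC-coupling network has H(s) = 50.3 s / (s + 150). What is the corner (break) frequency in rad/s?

The single real pole at s = −150 gives a corner at ω = 150 rad/s.

150 rad/s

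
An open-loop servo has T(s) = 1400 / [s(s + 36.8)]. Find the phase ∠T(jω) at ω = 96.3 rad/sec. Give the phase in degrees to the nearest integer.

-159°

∠(j96.3 + 36.8) = arctan(96.3/36.8) = 69.09°
∠(j96.3) = 90.00°
∠T(j96.3) = − (69.09° + 90.00°) = -159.09°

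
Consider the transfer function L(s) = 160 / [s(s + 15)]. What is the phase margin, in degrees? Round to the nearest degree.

59°

Gain crossover: |L(jω)| = 1 at ω ≈ 9.12 rad/sec.
∠L(j9.12) = −90° − arctan(9.12/15) ≈ -121.29°
PM = 180° + (-121.29°) = 58.71°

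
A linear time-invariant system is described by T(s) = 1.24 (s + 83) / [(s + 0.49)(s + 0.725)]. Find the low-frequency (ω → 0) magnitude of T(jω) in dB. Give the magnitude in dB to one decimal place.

T(0) = 1.24 × 83 / (0.49 × 0.725) = 289.71
20 log₁₀(289.71) = 49.24 dB

49.2 dB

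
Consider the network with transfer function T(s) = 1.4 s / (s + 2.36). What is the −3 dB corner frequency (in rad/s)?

For a single-pole high-pass, the −3 dB point is at the pole: ω = 2.36 rad/s.

2.36 rad/s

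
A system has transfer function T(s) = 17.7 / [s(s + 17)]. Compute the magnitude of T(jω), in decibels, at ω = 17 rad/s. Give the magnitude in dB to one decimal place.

-27.3 dB

|j17 + 17| = √(17² + 17²) = 24.04
|j17| = 17
|T(j17)| = 17.7 / (24.04 × 17) = 0.043307
20 log₁₀(0.043307) = -27.27 dB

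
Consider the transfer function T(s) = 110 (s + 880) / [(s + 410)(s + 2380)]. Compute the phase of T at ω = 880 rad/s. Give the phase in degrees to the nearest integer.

-40°

∠(j880 + 880) = arctan(880/880) = 45.00°
∠(j880 + 410) = arctan(880/410) = 65.02°
∠(j880 + 2380) = arctan(880/2380) = 20.29°
∠T(j880) = 45.00° − (65.02° + 20.29°) = -40.31°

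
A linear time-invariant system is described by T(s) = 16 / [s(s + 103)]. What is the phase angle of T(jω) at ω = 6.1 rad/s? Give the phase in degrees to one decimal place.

∠(j6.1 + 103) = arctan(6.1/103) = 3.39°
∠(j6.1) = 90.00°
∠T(j6.1) = − (3.39° + 90.00°) = -93.39°

-93.4°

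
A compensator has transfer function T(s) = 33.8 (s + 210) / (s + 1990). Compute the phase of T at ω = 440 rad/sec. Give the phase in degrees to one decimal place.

∠(j440 + 210) = arctan(440/210) = 64.49°
∠(j440 + 1990) = arctan(440/1990) = 12.47°
∠T(j440) = 64.49° − 12.47° = 52.02°

52.0°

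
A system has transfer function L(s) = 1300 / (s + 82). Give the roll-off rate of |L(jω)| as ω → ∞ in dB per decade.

With 0 zeros and 1 pole, the high-frequency asymptotic slope is 20 × (0 − 1) = -20 dB/decade.

-20 dB/decade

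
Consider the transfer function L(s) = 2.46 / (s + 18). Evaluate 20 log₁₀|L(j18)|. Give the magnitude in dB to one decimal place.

-20.3 dB

|j18 + 18| = √(18² + 18²) = 25.46
|L(j18)| = 2.46 / 25.46 = 0.096638
20 log₁₀(0.096638) = -20.30 dB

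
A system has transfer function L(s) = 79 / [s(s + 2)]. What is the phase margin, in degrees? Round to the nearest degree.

Gain crossover: |L(jω)| = 1 at ω ≈ 8.78 rad/s.
∠L(j8.78) = −90° − arctan(8.78/2) ≈ -167.16°
PM = 180° + (-167.16°) = 12.84°

13°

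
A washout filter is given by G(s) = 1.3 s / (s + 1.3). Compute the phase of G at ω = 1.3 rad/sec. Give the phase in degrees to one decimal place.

45.0°

∠(j1.3) = 90.00°
∠(j1.3 + 1.3) = arctan(1.3/1.3) = 45.00°
∠G(j1.3) = 90.00° − 45.00° = 45.00°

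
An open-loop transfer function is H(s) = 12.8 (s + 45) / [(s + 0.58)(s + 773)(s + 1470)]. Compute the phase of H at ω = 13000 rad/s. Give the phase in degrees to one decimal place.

∠(j13000 + 45) = arctan(13000/45) = 89.80°
∠(j13000 + 0.58) = arctan(13000/0.58) = 90.00°
∠(j13000 + 773) = arctan(13000/773) = 86.60°
∠(j13000 + 1470) = arctan(13000/1470) = 83.55°
∠H(j13000) = 89.80° − (90.00° + 86.60° + 83.55°) = -170.34°

-170.3°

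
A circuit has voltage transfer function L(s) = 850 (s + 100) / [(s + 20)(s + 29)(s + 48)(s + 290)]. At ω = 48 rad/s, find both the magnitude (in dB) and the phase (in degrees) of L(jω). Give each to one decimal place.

|L| = -55.8 dB, ∠L = -155.0°

|j48 + 100| = √(48² + 100²) = 110.9
|j48 + 20| = √(48² + 20²) = 52
|j48 + 29| = √(48² + 29²) = 56.08
|j48 + 48| = √(48² + 48²) = 67.88
|j48 + 290| = √(48² + 290²) = 293.9
|L(j48)| = 850 × 110.9 / (52 × 56.08 × 67.88 × 293.9) = 0.0016203
20 log₁₀(0.0016203) = -55.81 dB
∠(j48 + 100) = arctan(48/100) = 25.64°
∠(j48 + 20) = arctan(48/20) = 67.38°
∠(j48 + 29) = arctan(48/29) = 58.86°
∠(j48 + 48) = arctan(48/48) = 45.00°
∠(j48 + 290) = arctan(48/290) = 9.40°
∠L(j48) = 25.64° − (67.38° + 58.86° + 45.00° + 9.40°) = -155.00°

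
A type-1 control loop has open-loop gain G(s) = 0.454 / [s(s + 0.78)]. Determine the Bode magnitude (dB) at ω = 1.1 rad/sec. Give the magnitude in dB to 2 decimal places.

-10.28 dB

|j1.1 + 0.78| = √(1.1² + 0.78²) = 1.348
|j1.1| = 1.1
|G(j1.1)| = 0.454 / (1.348 × 1.1) = 0.30607
20 log₁₀(0.30607) = -10.284 dB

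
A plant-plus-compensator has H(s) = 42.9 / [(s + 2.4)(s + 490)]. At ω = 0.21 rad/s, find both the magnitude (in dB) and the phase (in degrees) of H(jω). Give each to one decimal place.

|j0.21 + 2.4| = √(0.21² + 2.4²) = 2.409
|j0.21 + 490| = √(0.21² + 490²) = 490
|H(j0.21)| = 42.9 / (2.409 × 490) = 0.036341
20 log₁₀(0.036341) = -28.79 dB
∠(j0.21 + 2.4) = arctan(0.21/2.4) = 5.00°
∠(j0.21 + 490) = arctan(0.21/490) = 0.02°
∠H(j0.21) = − (5.00° + 0.02°) = -5.03°

|H| = -28.8 dB, ∠H = -5.0°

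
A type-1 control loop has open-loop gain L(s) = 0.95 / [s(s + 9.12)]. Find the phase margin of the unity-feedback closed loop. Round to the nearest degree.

89°

Gain crossover: |L(jω)| = 1 at ω ≈ 0.104 rad s⁻¹.
∠L(j0.104) = −90° − arctan(0.104/9.12) ≈ -90.65°
PM = 180° + (-90.65°) = 89.35°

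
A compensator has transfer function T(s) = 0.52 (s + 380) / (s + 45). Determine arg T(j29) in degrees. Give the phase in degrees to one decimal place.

-28.4 deg

∠(j29 + 380) = arctan(29/380) = 4.36°
∠(j29 + 45) = arctan(29/45) = 32.80°
∠T(j29) = 4.36° − 32.80° = -28.44°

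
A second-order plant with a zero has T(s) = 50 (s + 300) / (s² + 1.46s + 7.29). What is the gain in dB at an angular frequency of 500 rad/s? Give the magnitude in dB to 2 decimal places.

-18.66 dB

|j500 + 300| = √(500² + 300²) = 583.1
|(j500)² + 1.46(j500) + 7.29| = |-2.4999e+05 + j730| = 2.5e+05
|T(j500)| = 50 × 583.1 / 2.5e+05 = 0.11662
20 log₁₀(0.11662) = -18.664 dB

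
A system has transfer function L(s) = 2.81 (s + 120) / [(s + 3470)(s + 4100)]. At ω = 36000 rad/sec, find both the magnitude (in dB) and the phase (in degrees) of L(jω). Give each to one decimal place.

|j36000 + 120| = √(36000² + 120²) = 3.6e+04
|j36000 + 3470| = √(36000² + 3470²) = 3.617e+04
|j36000 + 4100| = √(36000² + 4100²) = 3.623e+04
|L(j36000)| = 2.81 × 3.6e+04 / (3.617e+04 × 3.623e+04) = 7.7197e-05
20 log₁₀(7.7197e-05) = -82.25 dB
∠(j36000 + 120) = arctan(36000/120) = 89.81°
∠(j36000 + 3470) = arctan(36000/3470) = 84.49°
∠(j36000 + 4100) = arctan(36000/4100) = 83.50°
∠L(j36000) = 89.81° − (84.49° + 83.50°) = -78.19°

|L| = -82.2 dB, ∠L = -78.2°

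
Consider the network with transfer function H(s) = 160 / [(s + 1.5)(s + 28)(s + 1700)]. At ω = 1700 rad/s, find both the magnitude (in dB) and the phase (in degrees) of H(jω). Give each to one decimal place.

|j1700 + 1.5| = √(1700² + 1.5²) = 1700
|j1700 + 28| = √(1700² + 28²) = 1700
|j1700 + 1700| = √(1700² + 1700²) = 2404
|H(j1700)| = 160 / (1700 × 1700 × 2404) = 2.3025e-08
20 log₁₀(2.3025e-08) = -152.76 dB
∠(j1700 + 1.5) = arctan(1700/1.5) = 89.95°
∠(j1700 + 28) = arctan(1700/28) = 89.06°
∠(j1700 + 1700) = arctan(1700/1700) = 45.00°
∠H(j1700) = − (89.95° + 89.06° + 45.00°) = -224.01°

|H| = -152.8 dB, ∠H = -224.0°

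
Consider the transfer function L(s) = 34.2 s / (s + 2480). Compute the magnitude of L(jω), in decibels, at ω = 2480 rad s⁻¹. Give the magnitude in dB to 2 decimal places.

|j2480| = 2480
|j2480 + 2480| = √(2480² + 2480²) = 3507
|L(j2480)| = 34.2 × 2480 / 3507 = 24.183
20 log₁₀(24.183) = 27.670 dB

27.67 dB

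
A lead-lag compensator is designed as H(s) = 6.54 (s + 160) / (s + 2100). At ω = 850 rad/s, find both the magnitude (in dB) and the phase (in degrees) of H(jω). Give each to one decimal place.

|H| = 7.9 dB, ∠H = 57.3°

|j850 + 160| = √(850² + 160²) = 864.9
|j850 + 2100| = √(850² + 2100²) = 2266
|H(j850)| = 6.54 × 864.9 / 2266 = 2.4969
20 log₁₀(2.4969) = 7.95 dB
∠(j850 + 160) = arctan(850/160) = 79.34°
∠(j850 + 2100) = arctan(850/2100) = 22.04°
∠H(j850) = 79.34° − 22.04° = 57.30°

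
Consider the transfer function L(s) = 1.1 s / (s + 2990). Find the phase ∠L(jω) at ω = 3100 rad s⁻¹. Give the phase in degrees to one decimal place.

44.0°

∠(j3100) = 90.00°
∠(j3100 + 2990) = arctan(3100/2990) = 46.03°
∠L(j3100) = 90.00° − 46.03° = 43.97°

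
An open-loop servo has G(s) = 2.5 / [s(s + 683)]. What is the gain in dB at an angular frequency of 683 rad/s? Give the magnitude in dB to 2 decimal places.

|j683 + 683| = √(683² + 683²) = 965.9
|j683| = 683
|G(j683)| = 2.5 / (965.9 × 683) = 3.7895e-06
20 log₁₀(3.7895e-06) = -108.428 dB

-108.43 dB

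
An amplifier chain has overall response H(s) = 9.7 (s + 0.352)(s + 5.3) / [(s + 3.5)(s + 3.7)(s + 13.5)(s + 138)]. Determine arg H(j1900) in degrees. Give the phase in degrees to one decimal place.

∠(j1900 + 0.352) = arctan(1900/0.352) = 89.99°
∠(j1900 + 5.3) = arctan(1900/5.3) = 89.84°
∠(j1900 + 3.5) = arctan(1900/3.5) = 89.89°
∠(j1900 + 3.7) = arctan(1900/3.7) = 89.89°
∠(j1900 + 13.5) = arctan(1900/13.5) = 89.59°
∠(j1900 + 138) = arctan(1900/138) = 85.85°
∠H(j1900) = 89.99° + 89.84° − (89.89° + 89.89° + 89.59° + 85.85°) = -175.39°

-175.4 deg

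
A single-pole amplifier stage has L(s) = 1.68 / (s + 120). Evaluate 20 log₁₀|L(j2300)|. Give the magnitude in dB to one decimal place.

-62.7 dB

|j2300 + 120| = √(2300² + 120²) = 2303
|L(j2300)| = 1.68 / 2303 = 0.00072944
20 log₁₀(0.00072944) = -62.74 dB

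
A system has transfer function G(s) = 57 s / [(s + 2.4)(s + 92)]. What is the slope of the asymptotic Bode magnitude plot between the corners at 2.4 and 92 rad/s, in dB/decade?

0 dB/decade

In this band the factors already past their corner are: 1 differentiator zero, pole at 2.4; net slope = 0 dB/decade.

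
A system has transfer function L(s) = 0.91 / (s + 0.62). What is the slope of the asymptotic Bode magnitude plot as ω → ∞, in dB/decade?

With 0 zeros and 1 pole, the high-frequency asymptotic slope is 20 × (0 − 1) = -20 dB/decade.

-20 dB/decade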